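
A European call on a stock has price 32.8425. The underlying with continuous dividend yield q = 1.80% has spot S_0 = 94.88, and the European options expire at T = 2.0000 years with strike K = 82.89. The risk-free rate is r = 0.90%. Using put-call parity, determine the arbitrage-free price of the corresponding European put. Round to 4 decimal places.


Put-call parity: C - P = S_0 * exp(-qT) - K * exp(-rT).
S_0 * exp(-qT) = 94.8800 * 0.96464029 = 91.52507105
K * exp(-rT) = 82.8900 * 0.98216103 = 81.41132797
P = C - S*exp(-qT) + K*exp(-rT)
P = 32.8425 - 91.52507105 + 81.41132797 = 22.7288

Answer: Put price = 22.7288


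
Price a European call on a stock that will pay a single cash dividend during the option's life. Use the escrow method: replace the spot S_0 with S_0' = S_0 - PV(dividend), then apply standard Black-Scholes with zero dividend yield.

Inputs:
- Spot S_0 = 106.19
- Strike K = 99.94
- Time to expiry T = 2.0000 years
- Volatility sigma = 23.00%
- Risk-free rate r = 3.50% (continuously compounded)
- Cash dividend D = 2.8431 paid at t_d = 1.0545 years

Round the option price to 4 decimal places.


PV(D) = D * exp(-r * t_d) = 2.8431 * 0.96376528 = 2.74008107
S_0' = S_0 - PV(D) = 106.1900 - 2.74008107 = 103.44991893
d1 = (ln(S_0'/K) + (r + sigma^2/2)*T) / (sigma*sqrt(T)) = 0.48396114
d2 = d1 - sigma*sqrt(T) = 0.15869202
exp(-rT) = 0.93239382
N(d1) = 0.68579328; N(d2) = 0.56304424
C = S_0' * N(d1) - K * exp(-rT) * N(d2) = 103.44991893 * 0.68579328 - 99.9400 * 0.93239382 * 0.56304424 = 18.4789

Answer: Price = 18.4789


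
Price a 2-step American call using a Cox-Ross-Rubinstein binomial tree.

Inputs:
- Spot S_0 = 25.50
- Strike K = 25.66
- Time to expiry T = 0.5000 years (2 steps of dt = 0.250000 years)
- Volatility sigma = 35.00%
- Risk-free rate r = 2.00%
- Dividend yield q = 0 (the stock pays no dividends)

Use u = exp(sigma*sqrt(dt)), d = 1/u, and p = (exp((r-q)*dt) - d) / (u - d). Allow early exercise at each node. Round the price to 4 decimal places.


dt = T/N = 0.250000
u = exp(sigma*sqrt(dt)) = 1.191246; d = 1/u = 0.839457
p = (exp((r-q)*dt) - d) / (u - d) = 0.470610
Discount per step: exp(-r*dt) = 0.995012
Stock lattice S(k, i) with i counting down-moves:
  k=0: S(0,0) = 25.5000
  k=1: S(1,0) = 30.3768; S(1,1) = 21.4062
  k=2: S(2,0) = 36.1862; S(2,1) = 25.5000; S(2,2) = 17.9695
Terminal payoffs V(N, i) = max(S_T - K, 0):
  V(2,0) = 10.526222; V(2,1) = 0.000000; V(2,2) = 0.000000
Backward induction: V(k, i) = exp(-r*dt) * [p * V(k+1, i) + (1-p) * V(k+1, i+1)]; then take max(V_cont, immediate exercise) for American.
  V(1,0) = exp(-r*dt) * [p*10.526222 + (1-p)*0.000000] = 4.929038; exercise = 4.716779; V(1,0) = max -> 4.929038
  V(1,1) = exp(-r*dt) * [p*0.000000 + (1-p)*0.000000] = 0.000000; exercise = 0.000000; V(1,1) = max -> 0.000000
  V(0,0) = exp(-r*dt) * [p*4.929038 + (1-p)*0.000000] = 2.308085; exercise = 0.000000; V(0,0) = max -> 2.308085

Answer: Price = V(0,0) = 2.3081


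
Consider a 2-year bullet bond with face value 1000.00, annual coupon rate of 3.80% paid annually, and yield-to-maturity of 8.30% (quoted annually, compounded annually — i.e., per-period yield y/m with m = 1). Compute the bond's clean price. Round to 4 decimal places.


Coupon per period c = face * coupon_rate / m = 38.000000
Periods per year m = 1; per-period yield y/m = 0.083000
Number of cashflows N = 2
Cashflows (t years, CF_t, discount factor 1/(1+y/m)^(m*t), PV):
  t = 1.0000: CF_t = 38.000000, DF = 0.923361, PV = 35.087719
  t = 2.0000: CF_t = 1038.000000, DF = 0.852596, PV = 884.994232
Price P = sum_t PV_t = 920.081951

Answer: Price = 920.0820


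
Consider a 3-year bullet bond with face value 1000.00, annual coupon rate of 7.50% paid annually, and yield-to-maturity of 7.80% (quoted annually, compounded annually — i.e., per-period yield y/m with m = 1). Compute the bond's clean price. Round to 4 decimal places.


Answer: Price = 992.2407

Derivation:
Coupon per period c = face * coupon_rate / m = 75.000000
Periods per year m = 1; per-period yield y/m = 0.078000
Number of cashflows N = 3
Cashflows (t years, CF_t, discount factor 1/(1+y/m)^(m*t), PV):
  t = 1.0000: CF_t = 75.000000, DF = 0.927644, PV = 69.573284
  t = 2.0000: CF_t = 75.000000, DF = 0.860523, PV = 64.539224
  t = 3.0000: CF_t = 1075.000000, DF = 0.798259, PV = 858.128215
Price P = sum_t PV_t = 992.240723


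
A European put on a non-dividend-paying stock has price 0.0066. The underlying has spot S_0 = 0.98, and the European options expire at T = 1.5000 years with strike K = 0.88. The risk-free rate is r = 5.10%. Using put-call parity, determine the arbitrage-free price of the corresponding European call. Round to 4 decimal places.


Answer: Call price = 0.1714

Derivation:
Put-call parity: C - P = S_0 * exp(-qT) - K * exp(-rT).
S_0 * exp(-qT) = 0.9800 * 1.00000000 = 0.98000000
K * exp(-rT) = 0.8800 * 0.92635291 = 0.81519056
C = P + S*exp(-qT) - K*exp(-rT)
C = 0.0066 + 0.98000000 - 0.81519056 = 0.1714


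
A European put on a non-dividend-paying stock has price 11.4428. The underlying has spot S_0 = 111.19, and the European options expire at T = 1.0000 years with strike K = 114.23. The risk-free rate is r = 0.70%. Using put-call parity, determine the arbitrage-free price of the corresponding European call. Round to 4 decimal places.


Put-call parity: C - P = S_0 * exp(-qT) - K * exp(-rT).
S_0 * exp(-qT) = 111.1900 * 1.00000000 = 111.19000000
K * exp(-rT) = 114.2300 * 0.99302444 = 113.43318212
C = P + S*exp(-qT) - K*exp(-rT)
C = 11.4428 + 111.19000000 - 113.43318212 = 9.1996

Answer: Call price = 9.1996


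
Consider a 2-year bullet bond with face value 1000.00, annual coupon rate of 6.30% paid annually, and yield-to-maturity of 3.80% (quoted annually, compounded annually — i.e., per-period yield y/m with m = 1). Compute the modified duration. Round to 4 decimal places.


Coupon per period c = face * coupon_rate / m = 63.000000
Periods per year m = 1; per-period yield y/m = 0.038000
Number of cashflows N = 2
Cashflows (t years, CF_t, discount factor 1/(1+y/m)^(m*t), PV):
  t = 1.0000: CF_t = 63.000000, DF = 0.963391, PV = 60.693642
  t = 2.0000: CF_t = 1063.000000, DF = 0.928122, PV = 986.594199
Price P = sum_t PV_t = 1047.287840
First compute Macaulay numerator sum_t t * PV_t:
  t * PV_t at t = 1.0000: 60.693642
  t * PV_t at t = 2.0000: 1973.188398
Macaulay duration D = 2033.882039 / 1047.287840 = 1.942047
Modified duration = D / (1 + y/m) = 1.942047 / (1 + 0.038000) = 1.870951

Answer: Modified duration = 1.8710


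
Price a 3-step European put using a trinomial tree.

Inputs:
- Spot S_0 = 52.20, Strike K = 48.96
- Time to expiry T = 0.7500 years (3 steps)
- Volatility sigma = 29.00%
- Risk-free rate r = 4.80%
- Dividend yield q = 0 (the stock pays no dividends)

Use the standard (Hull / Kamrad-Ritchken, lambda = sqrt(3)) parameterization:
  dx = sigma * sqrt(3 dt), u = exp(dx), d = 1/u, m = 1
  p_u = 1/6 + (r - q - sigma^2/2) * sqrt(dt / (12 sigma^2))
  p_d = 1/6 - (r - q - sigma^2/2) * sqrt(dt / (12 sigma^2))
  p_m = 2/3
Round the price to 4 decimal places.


Answer: Price = V(0,0) = 2.8701

Derivation:
dt = T/N = 0.250000; dx = sigma*sqrt(3*dt) = 0.251147
u = exp(dx) = 1.285500; d = 1/u = 0.777908
p_u = 0.169628, p_m = 0.666667, p_d = 0.163705
Discount per step: exp(-r*dt) = 0.988072
Stock lattice S(k, j) with j the centered position index:
  k=0: S(0,+0) = 52.2000
  k=1: S(1,-1) = 40.6068; S(1,+0) = 52.2000; S(1,+1) = 67.1031
  k=2: S(2,-2) = 31.5883; S(2,-1) = 40.6068; S(2,+0) = 52.2000; S(2,+1) = 67.1031; S(2,+2) = 86.2610
  k=3: S(3,-3) = 24.5728; S(3,-2) = 31.5883; S(3,-1) = 40.6068; S(3,+0) = 52.2000; S(3,+1) = 67.1031; S(3,+2) = 86.2610; S(3,+3) = 110.8884
Terminal payoffs V(N, j) = max(K - S_T, 0):
  V(3,-3) = 24.387194; V(3,-2) = 17.371670; V(3,-1) = 8.353217; V(3,+0) = 0.000000; V(3,+1) = 0.000000; V(3,+2) = 0.000000; V(3,+3) = 0.000000
Backward induction: V(k, j) = exp(-r*dt) * [p_u * V(k+1, j+1) + p_m * V(k+1, j) + p_d * V(k+1, j-1)]
  V(2,-2) = exp(-r*dt) * [p_u*8.353217 + p_m*17.371670 + p_d*24.387194] = 16.787699
  V(2,-1) = exp(-r*dt) * [p_u*0.000000 + p_m*8.353217 + p_d*17.371670] = 8.312296
  V(2,+0) = exp(-r*dt) * [p_u*0.000000 + p_m*0.000000 + p_d*8.353217] = 1.351154
  V(2,+1) = exp(-r*dt) * [p_u*0.000000 + p_m*0.000000 + p_d*0.000000] = 0.000000
  V(2,+2) = exp(-r*dt) * [p_u*0.000000 + p_m*0.000000 + p_d*0.000000] = 0.000000
  V(1,-1) = exp(-r*dt) * [p_u*1.351154 + p_m*8.312296 + p_d*16.787699] = 8.417343
  V(1,+0) = exp(-r*dt) * [p_u*0.000000 + p_m*1.351154 + p_d*8.312296] = 2.234560
  V(1,+1) = exp(-r*dt) * [p_u*0.000000 + p_m*0.000000 + p_d*1.351154] = 0.218553
  V(0,+0) = exp(-r*dt) * [p_u*0.218553 + p_m*2.234560 + p_d*8.417343] = 2.870094


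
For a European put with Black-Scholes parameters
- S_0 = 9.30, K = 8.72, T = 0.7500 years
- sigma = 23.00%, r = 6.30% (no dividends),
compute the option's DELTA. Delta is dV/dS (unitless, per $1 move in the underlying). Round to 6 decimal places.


Answer: Delta = -0.254595

Derivation:
d1 = 0.6601004386; d2 = 0.4609145957
phi(d1) = 0.3208425330; exp(-qT) = 1.0000000000; exp(-rT) = 0.9538489056
N(-d1) = 0.2545946886
Delta = -exp(-qT) * N(-d1) = -1.0000000000 * 0.2545946886 = -0.254595


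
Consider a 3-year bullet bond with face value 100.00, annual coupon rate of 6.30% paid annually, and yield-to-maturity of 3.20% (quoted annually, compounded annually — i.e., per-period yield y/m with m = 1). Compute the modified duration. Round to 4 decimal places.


Answer: Modified duration = 2.7455

Derivation:
Coupon per period c = face * coupon_rate / m = 6.300000
Periods per year m = 1; per-period yield y/m = 0.032000
Number of cashflows N = 3
Cashflows (t years, CF_t, discount factor 1/(1+y/m)^(m*t), PV):
  t = 1.0000: CF_t = 6.300000, DF = 0.968992, PV = 6.104651
  t = 2.0000: CF_t = 6.300000, DF = 0.938946, PV = 5.915360
  t = 3.0000: CF_t = 106.300000, DF = 0.909831, PV = 96.715075
Price P = sum_t PV_t = 108.735086
First compute Macaulay numerator sum_t t * PV_t:
  t * PV_t at t = 1.0000: 6.104651
  t * PV_t at t = 2.0000: 11.830719
  t * PV_t at t = 3.0000: 290.145225
Macaulay duration D = 308.080595 / 108.735086 = 2.833314
Modified duration = D / (1 + y/m) = 2.833314 / (1 + 0.032000) = 2.745459


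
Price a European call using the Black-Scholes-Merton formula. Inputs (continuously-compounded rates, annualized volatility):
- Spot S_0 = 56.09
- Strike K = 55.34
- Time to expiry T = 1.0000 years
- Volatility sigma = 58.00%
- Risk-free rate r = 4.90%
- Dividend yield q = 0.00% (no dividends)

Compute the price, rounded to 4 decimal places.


Answer: Price = 14.1794

Derivation:
d1 = (ln(S/K) + (r - q + 0.5*sigma^2) * T) / (sigma * sqrt(T)) = 0.39769236
d2 = d1 - sigma * sqrt(T) = -0.18230764
exp(-rT) = 0.95218113; exp(-qT) = 1.00000000
C = S_0 * exp(-qT) * N(d1) - K * exp(-rT) * N(d2)
N(d1) = 0.65457152; N(d2) = 0.42767065
C = 56.0900 * 1.00000000 * 0.65457152 - 55.3400 * 0.95218113 * 0.42767065 = 14.1794


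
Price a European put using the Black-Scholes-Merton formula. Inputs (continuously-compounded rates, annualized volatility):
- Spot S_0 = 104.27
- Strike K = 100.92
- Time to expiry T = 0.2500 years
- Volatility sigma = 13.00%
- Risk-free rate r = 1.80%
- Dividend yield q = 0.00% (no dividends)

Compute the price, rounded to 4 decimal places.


d1 = (ln(S/K) + (r - q + 0.5*sigma^2) * T) / (sigma * sqrt(T)) = 0.60412408
d2 = d1 - sigma * sqrt(T) = 0.53912408
exp(-rT) = 0.99551011; exp(-qT) = 1.00000000
P = K * exp(-rT) * N(-d2) - S_0 * exp(-qT) * N(-d1)
N(-d1) = 0.27288058; N(-d2) = 0.29490062
P = 100.9200 * 0.99551011 * 0.29490062 - 104.2700 * 1.00000000 * 0.27288058 = 1.1745

Answer: Price = 1.1745


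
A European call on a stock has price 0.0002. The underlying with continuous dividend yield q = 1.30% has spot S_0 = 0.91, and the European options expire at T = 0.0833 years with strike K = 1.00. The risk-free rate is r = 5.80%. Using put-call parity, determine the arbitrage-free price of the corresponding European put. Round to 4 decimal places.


Put-call parity: C - P = S_0 * exp(-qT) - K * exp(-rT).
S_0 * exp(-qT) = 0.9100 * 0.99891769 = 0.90901509
K * exp(-rT) = 1.0000 * 0.99518025 = 0.99518025
P = C - S*exp(-qT) + K*exp(-rT)
P = 0.0002 - 0.90901509 + 0.99518025 = 0.0864

Answer: Put price = 0.0864


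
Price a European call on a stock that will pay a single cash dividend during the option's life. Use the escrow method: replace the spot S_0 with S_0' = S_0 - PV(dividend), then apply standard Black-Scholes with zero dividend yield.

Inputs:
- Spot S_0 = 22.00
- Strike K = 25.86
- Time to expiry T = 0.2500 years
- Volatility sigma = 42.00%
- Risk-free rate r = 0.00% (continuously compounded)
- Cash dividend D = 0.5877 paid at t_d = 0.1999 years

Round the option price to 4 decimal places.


Answer: Price = 0.4958

Derivation:
PV(D) = D * exp(-r * t_d) = 0.5877 * 1.00000000 = 0.58770000
S_0' = S_0 - PV(D) = 22.0000 - 0.58770000 = 21.41230000
d1 = (ln(S_0'/K) + (r + sigma^2/2)*T) / (sigma*sqrt(T)) = -0.79372310
d2 = d1 - sigma*sqrt(T) = -1.00372310
exp(-rT) = 1.00000000
N(d1) = 0.21367833; N(d2) = 0.15775605
C = S_0' * N(d1) - K * exp(-rT) * N(d2) = 21.41230000 * 0.21367833 - 25.8600 * 1.00000000 * 0.15775605 = 0.4958


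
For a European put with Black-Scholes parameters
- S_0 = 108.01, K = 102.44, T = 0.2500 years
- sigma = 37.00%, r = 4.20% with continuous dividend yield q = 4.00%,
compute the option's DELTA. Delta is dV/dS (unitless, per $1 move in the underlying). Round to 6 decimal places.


Answer: Delta = -0.347956

Derivation:
d1 = 0.3814002924; d2 = 0.1964002924
phi(d1) = 0.3709560731; exp(-qT) = 0.9900498337; exp(-rT) = 0.9895549326
N(-d1) = 0.3514531220
Delta = -exp(-qT) * N(-d1) = -0.9900498337 * 0.3514531220 = -0.347956


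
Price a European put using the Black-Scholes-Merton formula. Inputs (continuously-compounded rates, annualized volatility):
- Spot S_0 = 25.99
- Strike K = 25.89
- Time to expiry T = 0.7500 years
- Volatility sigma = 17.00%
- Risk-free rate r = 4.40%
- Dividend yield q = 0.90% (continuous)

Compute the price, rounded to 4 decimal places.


Answer: Price = 1.1406

Derivation:
d1 = (ln(S/K) + (r - q + 0.5*sigma^2) * T) / (sigma * sqrt(T)) = 0.27809641
d2 = d1 - sigma * sqrt(T) = 0.13087209
exp(-rT) = 0.96753856; exp(-qT) = 0.99327273
P = K * exp(-rT) * N(-d2) - S_0 * exp(-qT) * N(-d1)
N(-d1) = 0.39046917; N(-d2) = 0.44793825
P = 25.8900 * 0.96753856 * 0.44793825 - 25.9900 * 0.99327273 * 0.39046917 = 1.1406


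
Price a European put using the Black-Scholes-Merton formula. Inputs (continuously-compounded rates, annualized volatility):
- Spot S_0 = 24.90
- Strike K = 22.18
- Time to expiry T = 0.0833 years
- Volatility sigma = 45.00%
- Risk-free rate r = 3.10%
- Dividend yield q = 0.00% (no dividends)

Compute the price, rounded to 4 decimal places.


Answer: Price = 0.2999

Derivation:
d1 = (ln(S/K) + (r - q + 0.5*sigma^2) * T) / (sigma * sqrt(T)) = 0.97548018
d2 = d1 - sigma * sqrt(T) = 0.84560235
exp(-rT) = 0.99742103; exp(-qT) = 1.00000000
P = K * exp(-rT) * N(-d2) - S_0 * exp(-qT) * N(-d1)
N(-d1) = 0.16466106; N(-d2) = 0.19888731
P = 22.1800 * 0.99742103 * 0.19888731 - 24.9000 * 1.00000000 * 0.16466106 = 0.2999


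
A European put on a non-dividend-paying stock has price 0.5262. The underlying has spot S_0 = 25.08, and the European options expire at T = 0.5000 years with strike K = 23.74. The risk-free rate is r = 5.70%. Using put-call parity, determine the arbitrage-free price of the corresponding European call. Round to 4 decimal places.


Put-call parity: C - P = S_0 * exp(-qT) - K * exp(-rT).
S_0 * exp(-qT) = 25.0800 * 1.00000000 = 25.08000000
K * exp(-rT) = 23.7400 * 0.97190229 = 23.07296046
C = P + S*exp(-qT) - K*exp(-rT)
C = 0.5262 + 25.08000000 - 23.07296046 = 2.5332

Answer: Call price = 2.5332


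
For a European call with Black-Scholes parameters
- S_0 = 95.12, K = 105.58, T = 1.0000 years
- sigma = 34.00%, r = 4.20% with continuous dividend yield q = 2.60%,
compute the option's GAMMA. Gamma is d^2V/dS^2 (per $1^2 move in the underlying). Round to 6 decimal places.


d1 = -0.0897932559; d2 = -0.4297932559
phi(d1) = 0.3973372163; exp(-qT) = 0.9743350896; exp(-rT) = 0.9588697806
Gamma = exp(-qT) * phi(d1) / (S * sigma * sqrt(T)) = 0.9743350896 * 0.3973372163 / (95.1200 * 0.3400 * 1.0000000000) = 0.011971

Answer: Gamma = 0.011971


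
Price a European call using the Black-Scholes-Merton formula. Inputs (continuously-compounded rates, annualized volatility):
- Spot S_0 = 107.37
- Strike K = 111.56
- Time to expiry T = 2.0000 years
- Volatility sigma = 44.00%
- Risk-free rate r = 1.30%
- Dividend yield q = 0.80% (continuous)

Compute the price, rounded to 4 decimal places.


Answer: Price = 24.6946

Derivation:
d1 = (ln(S/K) + (r - q + 0.5*sigma^2) * T) / (sigma * sqrt(T)) = 0.26567649
d2 = d1 - sigma * sqrt(T) = -0.35657748
exp(-rT) = 0.97433509; exp(-qT) = 0.98412732
C = S_0 * exp(-qT) * N(d1) - K * exp(-rT) * N(d2)
N(d1) = 0.60475581; N(d2) = 0.36070407
C = 107.3700 * 0.98412732 * 0.60475581 - 111.5600 * 0.97433509 * 0.36070407 = 24.6946


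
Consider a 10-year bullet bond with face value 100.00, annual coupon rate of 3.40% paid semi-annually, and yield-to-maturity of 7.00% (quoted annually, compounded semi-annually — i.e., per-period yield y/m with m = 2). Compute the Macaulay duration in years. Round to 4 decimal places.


Answer: Macaulay duration = 8.2736 years

Derivation:
Coupon per period c = face * coupon_rate / m = 1.700000
Periods per year m = 2; per-period yield y/m = 0.035000
Number of cashflows N = 20
Cashflows (t years, CF_t, discount factor 1/(1+y/m)^(m*t), PV):
  t = 0.5000: CF_t = 1.700000, DF = 0.966184, PV = 1.642512
  t = 1.0000: CF_t = 1.700000, DF = 0.933511, PV = 1.586968
  t = 1.5000: CF_t = 1.700000, DF = 0.901943, PV = 1.533303
  t = 2.0000: CF_t = 1.700000, DF = 0.871442, PV = 1.481452
  t = 2.5000: CF_t = 1.700000, DF = 0.841973, PV = 1.431354
  t = 3.0000: CF_t = 1.700000, DF = 0.813501, PV = 1.382951
  t = 3.5000: CF_t = 1.700000, DF = 0.785991, PV = 1.336185
  t = 4.0000: CF_t = 1.700000, DF = 0.759412, PV = 1.291000
  t = 4.5000: CF_t = 1.700000, DF = 0.733731, PV = 1.247343
  t = 5.0000: CF_t = 1.700000, DF = 0.708919, PV = 1.205162
  t = 5.5000: CF_t = 1.700000, DF = 0.684946, PV = 1.164408
  t = 6.0000: CF_t = 1.700000, DF = 0.661783, PV = 1.125032
  t = 6.5000: CF_t = 1.700000, DF = 0.639404, PV = 1.086987
  t = 7.0000: CF_t = 1.700000, DF = 0.617782, PV = 1.050229
  t = 7.5000: CF_t = 1.700000, DF = 0.596891, PV = 1.014714
  t = 8.0000: CF_t = 1.700000, DF = 0.576706, PV = 0.980400
  t = 8.5000: CF_t = 1.700000, DF = 0.557204, PV = 0.947246
  t = 9.0000: CF_t = 1.700000, DF = 0.538361, PV = 0.915214
  t = 9.5000: CF_t = 1.700000, DF = 0.520156, PV = 0.884265
  t = 10.0000: CF_t = 101.700000, DF = 0.502566, PV = 51.110950
Price P = sum_t PV_t = 74.417674
Macaulay numerator sum_t t * PV_t:
  t * PV_t at t = 0.5000: 0.821256
  t * PV_t at t = 1.0000: 1.586968
  t * PV_t at t = 1.5000: 2.299954
  t * PV_t at t = 2.0000: 2.962904
  t * PV_t at t = 2.5000: 3.578386
  t * PV_t at t = 3.0000: 4.148853
  t * PV_t at t = 3.5000: 4.676646
  t * PV_t at t = 4.0000: 5.163999
  t * PV_t at t = 4.5000: 5.613042
  t * PV_t at t = 5.0000: 6.025810
  t * PV_t at t = 5.5000: 6.404242
  t * PV_t at t = 6.0000: 6.750190
  t * PV_t at t = 6.5000: 7.065416
  t * PV_t at t = 7.0000: 7.351603
  t * PV_t at t = 7.5000: 7.610355
  t * PV_t at t = 8.0000: 7.843200
  t * PV_t at t = 8.5000: 8.051595
  t * PV_t at t = 9.0000: 8.236925
  t * PV_t at t = 9.5000: 8.400514
  t * PV_t at t = 10.0000: 511.109504
Macaulay duration D = (sum_t t * PV_t) / P = 615.701364 / 74.417674 = 8.273591


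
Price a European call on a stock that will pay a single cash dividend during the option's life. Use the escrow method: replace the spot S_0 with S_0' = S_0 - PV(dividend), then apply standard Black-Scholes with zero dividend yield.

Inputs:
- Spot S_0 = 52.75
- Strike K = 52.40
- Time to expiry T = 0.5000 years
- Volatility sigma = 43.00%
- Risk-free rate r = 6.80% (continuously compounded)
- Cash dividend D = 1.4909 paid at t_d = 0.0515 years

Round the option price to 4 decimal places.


Answer: Price = 6.4701

Derivation:
PV(D) = D * exp(-r * t_d) = 1.4909 * 0.99650412 = 1.48568800
S_0' = S_0 - PV(D) = 52.7500 - 1.48568800 = 51.26431200
d1 = (ln(S_0'/K) + (r + sigma^2/2)*T) / (sigma*sqrt(T)) = 0.19178461
d2 = d1 - sigma*sqrt(T) = -0.11227130
exp(-rT) = 0.96657150
N(d1) = 0.57604454; N(d2) = 0.45530415
C = S_0' * N(d1) - K * exp(-rT) * N(d2) = 51.26431200 * 0.57604454 - 52.4000 * 0.96657150 * 0.45530415 = 6.4701


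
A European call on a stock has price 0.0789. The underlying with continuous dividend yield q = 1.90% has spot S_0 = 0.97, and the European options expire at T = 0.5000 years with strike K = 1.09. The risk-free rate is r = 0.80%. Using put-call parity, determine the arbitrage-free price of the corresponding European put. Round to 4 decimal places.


Answer: Put price = 0.2037

Derivation:
Put-call parity: C - P = S_0 * exp(-qT) - K * exp(-rT).
S_0 * exp(-qT) = 0.9700 * 0.99054498 = 0.96082863
K * exp(-rT) = 1.0900 * 0.99600799 = 1.08564871
P = C - S*exp(-qT) + K*exp(-rT)
P = 0.0789 - 0.96082863 + 1.08564871 = 0.2037


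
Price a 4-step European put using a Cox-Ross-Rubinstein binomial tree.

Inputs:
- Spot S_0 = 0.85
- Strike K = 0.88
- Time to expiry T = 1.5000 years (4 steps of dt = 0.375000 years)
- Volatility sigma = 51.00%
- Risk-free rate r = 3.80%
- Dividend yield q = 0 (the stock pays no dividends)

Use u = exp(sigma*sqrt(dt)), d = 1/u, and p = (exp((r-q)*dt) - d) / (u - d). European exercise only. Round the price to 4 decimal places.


dt = T/N = 0.375000
u = exp(sigma*sqrt(dt)) = 1.366578; d = 1/u = 0.731755
p = (exp((r-q)*dt) - d) / (u - d) = 0.445159
Discount per step: exp(-r*dt) = 0.985851
Stock lattice S(k, i) with i counting down-moves:
  k=0: S(0,0) = 0.8500
  k=1: S(1,0) = 1.1616; S(1,1) = 0.6220
  k=2: S(2,0) = 1.5874; S(2,1) = 0.8500; S(2,2) = 0.4551
  k=3: S(3,0) = 2.1693; S(3,1) = 1.1616; S(3,2) = 0.6220; S(3,3) = 0.3331
  k=4: S(4,0) = 2.9645; S(4,1) = 1.5874; S(4,2) = 0.8500; S(4,3) = 0.4551; S(4,4) = 0.2437
Terminal payoffs V(N, i) = max(K - S_T, 0):
  V(4,0) = 0.000000; V(4,1) = 0.000000; V(4,2) = 0.030000; V(4,3) = 0.424855; V(4,4) = 0.636286
Backward induction: V(k, i) = exp(-r*dt) * [p * V(k+1, i) + (1-p) * V(k+1, i+1)].
  V(3,0) = exp(-r*dt) * [p*0.000000 + (1-p)*0.000000] = 0.000000
  V(3,1) = exp(-r*dt) * [p*0.000000 + (1-p)*0.030000] = 0.016410
  V(3,2) = exp(-r*dt) * [p*0.030000 + (1-p)*0.424855] = 0.245557
  V(3,3) = exp(-r*dt) * [p*0.424855 + (1-p)*0.636286] = 0.534494
  V(2,0) = exp(-r*dt) * [p*0.000000 + (1-p)*0.016410] = 0.008976
  V(2,1) = exp(-r*dt) * [p*0.016410 + (1-p)*0.245557] = 0.141519
  V(2,2) = exp(-r*dt) * [p*0.245557 + (1-p)*0.534494] = 0.400129
  V(1,0) = exp(-r*dt) * [p*0.008976 + (1-p)*0.141519] = 0.081349
  V(1,1) = exp(-r*dt) * [p*0.141519 + (1-p)*0.400129] = 0.280974
  V(0,0) = exp(-r*dt) * [p*0.081349 + (1-p)*0.280974] = 0.189391

Answer: Price = V(0,0) = 0.1894


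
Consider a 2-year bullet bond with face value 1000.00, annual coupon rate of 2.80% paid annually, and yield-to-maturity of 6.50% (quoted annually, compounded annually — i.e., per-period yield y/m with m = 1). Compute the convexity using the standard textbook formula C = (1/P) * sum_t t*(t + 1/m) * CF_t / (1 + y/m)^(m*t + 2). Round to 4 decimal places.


Coupon per period c = face * coupon_rate / m = 28.000000
Periods per year m = 1; per-period yield y/m = 0.065000
Number of cashflows N = 2
Cashflows (t years, CF_t, discount factor 1/(1+y/m)^(m*t), PV):
  t = 1.0000: CF_t = 28.000000, DF = 0.938967, PV = 26.291080
  t = 2.0000: CF_t = 1028.000000, DF = 0.881659, PV = 906.345743
Price P = sum_t PV_t = 932.636822
Convexity numerator sum_t t*(t + 1/m) * CF_t / (1+y/m)^(m*t + 2):
  t = 1.0000: term = 46.359549
  t = 2.0000: term = 4794.528825
Convexity = (1/P) * sum = 4840.888374 / 932.636822 = 5.190540

Answer: Convexity = 5.1905


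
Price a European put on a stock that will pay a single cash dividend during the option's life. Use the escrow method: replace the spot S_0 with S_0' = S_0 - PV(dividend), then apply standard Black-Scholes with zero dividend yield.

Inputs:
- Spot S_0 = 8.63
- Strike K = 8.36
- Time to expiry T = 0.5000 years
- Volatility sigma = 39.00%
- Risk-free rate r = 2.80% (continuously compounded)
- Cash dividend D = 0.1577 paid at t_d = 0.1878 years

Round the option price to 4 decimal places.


PV(D) = D * exp(-r * t_d) = 0.1577 * 0.99475540 = 0.15687293
S_0' = S_0 - PV(D) = 8.6300 - 0.15687293 = 8.47312707
d1 = (ln(S_0'/K) + (r + sigma^2/2)*T) / (sigma*sqrt(T)) = 0.23739282
d2 = d1 - sigma*sqrt(T) = -0.03837883
exp(-rT) = 0.98609754
N(-d1) = 0.40617603; N(-d2) = 0.51530718
P = K * exp(-rT) * N(-d2) - S_0' * N(-d1) = 8.3600 * 0.98609754 * 0.51530718 - 8.47312707 * 0.40617603 = 0.8065

Answer: Price = 0.8065


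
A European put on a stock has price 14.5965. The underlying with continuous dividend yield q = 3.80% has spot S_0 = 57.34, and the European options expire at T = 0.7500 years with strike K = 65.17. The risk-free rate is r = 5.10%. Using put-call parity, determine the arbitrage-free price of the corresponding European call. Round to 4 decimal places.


Answer: Call price = 7.6011

Derivation:
Put-call parity: C - P = S_0 * exp(-qT) - K * exp(-rT).
S_0 * exp(-qT) = 57.3400 * 0.97190229 = 55.72887755
K * exp(-rT) = 65.1700 * 0.96247229 = 62.72431932
C = P + S*exp(-qT) - K*exp(-rT)
C = 14.5965 + 55.72887755 - 62.72431932 = 7.6011


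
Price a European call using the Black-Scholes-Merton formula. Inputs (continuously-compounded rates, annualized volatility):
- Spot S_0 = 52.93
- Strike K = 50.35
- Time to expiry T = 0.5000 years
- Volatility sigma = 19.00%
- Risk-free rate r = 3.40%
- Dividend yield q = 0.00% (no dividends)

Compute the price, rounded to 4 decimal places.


d1 = (ln(S/K) + (r - q + 0.5*sigma^2) * T) / (sigma * sqrt(T)) = 0.56566061
d2 = d1 - sigma * sqrt(T) = 0.43131033
exp(-rT) = 0.98314368; exp(-qT) = 1.00000000
C = S_0 * exp(-qT) * N(d1) - K * exp(-rT) * N(d2)
N(d1) = 0.71418774; N(d2) = 0.66687863
C = 52.9300 * 1.00000000 * 0.71418774 - 50.3500 * 0.98314368 * 0.66687863 = 4.7906

Answer: Price = 4.7906


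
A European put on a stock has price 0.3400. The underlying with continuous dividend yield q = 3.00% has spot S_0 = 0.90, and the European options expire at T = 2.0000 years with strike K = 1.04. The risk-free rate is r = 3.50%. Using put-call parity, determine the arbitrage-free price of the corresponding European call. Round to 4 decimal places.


Put-call parity: C - P = S_0 * exp(-qT) - K * exp(-rT).
S_0 * exp(-qT) = 0.9000 * 0.94176453 = 0.84758808
K * exp(-rT) = 1.0400 * 0.93239382 = 0.96968957
C = P + S*exp(-qT) - K*exp(-rT)
C = 0.3400 + 0.84758808 - 0.96968957 = 0.2179

Answer: Call price = 0.2179


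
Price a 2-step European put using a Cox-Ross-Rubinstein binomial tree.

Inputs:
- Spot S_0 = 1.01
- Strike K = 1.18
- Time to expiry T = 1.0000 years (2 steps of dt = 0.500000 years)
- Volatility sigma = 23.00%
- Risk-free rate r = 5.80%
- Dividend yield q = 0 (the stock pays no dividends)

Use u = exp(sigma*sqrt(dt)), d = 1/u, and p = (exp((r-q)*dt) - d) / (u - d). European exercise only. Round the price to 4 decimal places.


dt = T/N = 0.500000
u = exp(sigma*sqrt(dt)) = 1.176607; d = 1/u = 0.849902
p = (exp((r-q)*dt) - d) / (u - d) = 0.549495
Discount per step: exp(-r*dt) = 0.971416
Stock lattice S(k, i) with i counting down-moves:
  k=0: S(0,0) = 1.0100
  k=1: S(1,0) = 1.1884; S(1,1) = 0.8584
  k=2: S(2,0) = 1.3982; S(2,1) = 1.0100; S(2,2) = 0.7296
Terminal payoffs V(N, i) = max(K - S_T, 0):
  V(2,0) = 0.000000; V(2,1) = 0.170000; V(2,2) = 0.450444
Backward induction: V(k, i) = exp(-r*dt) * [p * V(k+1, i) + (1-p) * V(k+1, i+1)].
  V(1,0) = exp(-r*dt) * [p*0.000000 + (1-p)*0.170000] = 0.074397
  V(1,1) = exp(-r*dt) * [p*0.170000 + (1-p)*0.450444] = 0.287871
  V(0,0) = exp(-r*dt) * [p*0.074397 + (1-p)*0.287871] = 0.165692

Answer: Price = V(0,0) = 0.1657


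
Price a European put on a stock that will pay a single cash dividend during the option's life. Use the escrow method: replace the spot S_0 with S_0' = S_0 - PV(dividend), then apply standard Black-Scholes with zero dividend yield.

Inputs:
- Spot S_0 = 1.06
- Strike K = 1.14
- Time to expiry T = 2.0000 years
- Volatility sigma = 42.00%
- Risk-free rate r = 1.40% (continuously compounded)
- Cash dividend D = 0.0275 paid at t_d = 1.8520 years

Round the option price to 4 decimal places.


Answer: Price = 0.2894

Derivation:
PV(D) = D * exp(-r * t_d) = 0.0275 * 0.97440524 = 0.02679614
S_0' = S_0 - PV(D) = 1.0600 - 0.02679614 = 1.03320386
d1 = (ln(S_0'/K) + (r + sigma^2/2)*T) / (sigma*sqrt(T)) = 0.17852132
d2 = d1 - sigma*sqrt(T) = -0.41544838
exp(-rT) = 0.97238837
N(-d1) = 0.42915679; N(-d2) = 0.66109315
P = K * exp(-rT) * N(-d2) - S_0' * N(-d1) = 1.1400 * 0.97238837 * 0.66109315 - 1.03320386 * 0.42915679 = 0.2894


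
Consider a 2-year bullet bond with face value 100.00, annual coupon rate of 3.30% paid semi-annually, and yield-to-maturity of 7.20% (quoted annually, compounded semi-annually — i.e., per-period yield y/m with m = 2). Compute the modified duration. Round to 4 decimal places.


Answer: Modified duration = 1.8820

Derivation:
Coupon per period c = face * coupon_rate / m = 1.650000
Periods per year m = 2; per-period yield y/m = 0.036000
Number of cashflows N = 4
Cashflows (t years, CF_t, discount factor 1/(1+y/m)^(m*t), PV):
  t = 0.5000: CF_t = 1.650000, DF = 0.965251, PV = 1.592664
  t = 1.0000: CF_t = 1.650000, DF = 0.931709, PV = 1.537321
  t = 1.5000: CF_t = 1.650000, DF = 0.899333, PV = 1.483900
  t = 2.0000: CF_t = 101.650000, DF = 0.868082, PV = 88.240581
Price P = sum_t PV_t = 92.854466
First compute Macaulay numerator sum_t t * PV_t:
  t * PV_t at t = 0.5000: 0.796332
  t * PV_t at t = 1.0000: 1.537321
  t * PV_t at t = 1.5000: 2.225850
  t * PV_t at t = 2.0000: 176.481163
Macaulay duration D = 181.040666 / 92.854466 = 1.949725
Modified duration = D / (1 + y/m) = 1.949725 / (1 + 0.036000) = 1.881974


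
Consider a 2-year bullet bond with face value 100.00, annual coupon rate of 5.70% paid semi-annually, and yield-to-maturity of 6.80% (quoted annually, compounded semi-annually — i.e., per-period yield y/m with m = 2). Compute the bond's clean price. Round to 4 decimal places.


Answer: Price = 97.9750

Derivation:
Coupon per period c = face * coupon_rate / m = 2.850000
Periods per year m = 2; per-period yield y/m = 0.034000
Number of cashflows N = 4
Cashflows (t years, CF_t, discount factor 1/(1+y/m)^(m*t), PV):
  t = 0.5000: CF_t = 2.850000, DF = 0.967118, PV = 2.756286
  t = 1.0000: CF_t = 2.850000, DF = 0.935317, PV = 2.665654
  t = 1.5000: CF_t = 2.850000, DF = 0.904562, PV = 2.578002
  t = 2.0000: CF_t = 102.850000, DF = 0.874818, PV = 89.975059
Price P = sum_t PV_t = 97.975001


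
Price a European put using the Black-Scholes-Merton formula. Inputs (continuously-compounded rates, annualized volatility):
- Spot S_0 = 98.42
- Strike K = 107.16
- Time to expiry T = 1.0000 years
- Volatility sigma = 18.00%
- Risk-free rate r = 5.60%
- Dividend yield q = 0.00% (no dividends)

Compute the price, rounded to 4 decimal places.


Answer: Price = 8.7071

Derivation:
d1 = (ln(S/K) + (r - q + 0.5*sigma^2) * T) / (sigma * sqrt(T)) = -0.07155005
d2 = d1 - sigma * sqrt(T) = -0.25155005
exp(-rT) = 0.94553914; exp(-qT) = 1.00000000
P = K * exp(-rT) * N(-d2) - S_0 * exp(-qT) * N(-d1)
N(-d1) = 0.52852000; N(-d2) = 0.59930556
P = 107.1600 * 0.94553914 * 0.59930556 - 98.4200 * 1.00000000 * 0.52852000 = 8.7071


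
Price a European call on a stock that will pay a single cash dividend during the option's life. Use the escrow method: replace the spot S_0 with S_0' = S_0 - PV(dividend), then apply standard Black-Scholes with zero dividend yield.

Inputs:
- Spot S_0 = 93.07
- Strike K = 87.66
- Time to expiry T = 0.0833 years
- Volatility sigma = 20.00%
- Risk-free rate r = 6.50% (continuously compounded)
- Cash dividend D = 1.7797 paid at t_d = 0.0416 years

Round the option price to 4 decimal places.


PV(D) = D * exp(-r * t_d) = 1.7797 * 0.99729965 = 1.77489419
S_0' = S_0 - PV(D) = 93.0700 - 1.77489419 = 91.29510581
d1 = (ln(S_0'/K) + (r + sigma^2/2)*T) / (sigma*sqrt(T)) = 0.82656116
d2 = d1 - sigma*sqrt(T) = 0.76883768
exp(-rT) = 0.99460013
N(d1) = 0.79575708; N(d2) = 0.77900516
C = S_0' * N(d1) - K * exp(-rT) * N(d2) = 91.29510581 * 0.79575708 - 87.6600 * 0.99460013 * 0.77900516 = 4.7299

Answer: Price = 4.7299


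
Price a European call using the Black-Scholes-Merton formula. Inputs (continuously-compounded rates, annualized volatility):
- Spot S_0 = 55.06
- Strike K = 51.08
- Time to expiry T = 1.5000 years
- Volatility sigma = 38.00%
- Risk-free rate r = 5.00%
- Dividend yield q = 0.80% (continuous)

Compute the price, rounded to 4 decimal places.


d1 = (ln(S/K) + (r - q + 0.5*sigma^2) * T) / (sigma * sqrt(T)) = 0.52928417
d2 = d1 - sigma * sqrt(T) = 0.06388112
exp(-rT) = 0.92774349; exp(-qT) = 0.98807171
C = S_0 * exp(-qT) * N(d1) - K * exp(-rT) * N(d2)
N(d1) = 0.70169583; N(d2) = 0.52546756
C = 55.0600 * 0.98807171 * 0.70169583 - 51.0800 * 0.92774349 * 0.52546756 = 13.2731

Answer: Price = 13.2731


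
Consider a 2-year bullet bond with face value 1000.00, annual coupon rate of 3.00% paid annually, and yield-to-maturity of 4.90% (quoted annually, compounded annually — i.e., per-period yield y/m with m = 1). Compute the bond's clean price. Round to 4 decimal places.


Coupon per period c = face * coupon_rate / m = 30.000000
Periods per year m = 1; per-period yield y/m = 0.049000
Number of cashflows N = 2
Cashflows (t years, CF_t, discount factor 1/(1+y/m)^(m*t), PV):
  t = 1.0000: CF_t = 30.000000, DF = 0.953289, PV = 28.598665
  t = 2.0000: CF_t = 1030.000000, DF = 0.908760, PV = 936.022414
Price P = sum_t PV_t = 964.621079

Answer: Price = 964.6211


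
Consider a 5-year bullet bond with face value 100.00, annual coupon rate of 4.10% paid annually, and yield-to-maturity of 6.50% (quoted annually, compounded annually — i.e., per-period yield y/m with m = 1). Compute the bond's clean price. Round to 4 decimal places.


Answer: Price = 90.0264

Derivation:
Coupon per period c = face * coupon_rate / m = 4.100000
Periods per year m = 1; per-period yield y/m = 0.065000
Number of cashflows N = 5
Cashflows (t years, CF_t, discount factor 1/(1+y/m)^(m*t), PV):
  t = 1.0000: CF_t = 4.100000, DF = 0.938967, PV = 3.849765
  t = 2.0000: CF_t = 4.100000, DF = 0.881659, PV = 3.614803
  t = 3.0000: CF_t = 4.100000, DF = 0.827849, PV = 3.394181
  t = 4.0000: CF_t = 4.100000, DF = 0.777323, PV = 3.187025
  t = 5.0000: CF_t = 104.100000, DF = 0.729881, PV = 75.980595
Price P = sum_t PV_t = 90.026369


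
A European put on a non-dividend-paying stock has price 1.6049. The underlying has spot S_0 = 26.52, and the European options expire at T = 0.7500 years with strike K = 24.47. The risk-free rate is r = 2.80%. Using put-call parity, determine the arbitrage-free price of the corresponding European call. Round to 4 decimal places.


Put-call parity: C - P = S_0 * exp(-qT) - K * exp(-rT).
S_0 * exp(-qT) = 26.5200 * 1.00000000 = 26.52000000
K * exp(-rT) = 24.4700 * 0.97921896 = 23.96148806
C = P + S*exp(-qT) - K*exp(-rT)
C = 1.6049 + 26.52000000 - 23.96148806 = 4.1634

Answer: Call price = 4.1634


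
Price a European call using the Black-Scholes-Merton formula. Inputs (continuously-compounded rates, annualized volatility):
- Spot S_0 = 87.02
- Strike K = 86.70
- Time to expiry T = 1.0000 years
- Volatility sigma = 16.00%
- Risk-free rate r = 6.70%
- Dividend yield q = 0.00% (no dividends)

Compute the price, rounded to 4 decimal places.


d1 = (ln(S/K) + (r - q + 0.5*sigma^2) * T) / (sigma * sqrt(T)) = 0.52177558
d2 = d1 - sigma * sqrt(T) = 0.36177558
exp(-rT) = 0.93519520; exp(-qT) = 1.00000000
C = S_0 * exp(-qT) * N(d1) - K * exp(-rT) * N(d2)
N(d1) = 0.69908670; N(d2) = 0.64124013
C = 87.0200 * 1.00000000 * 0.69908670 - 86.7000 * 0.93519520 * 0.64124013 = 8.8419

Answer: Price = 8.8419


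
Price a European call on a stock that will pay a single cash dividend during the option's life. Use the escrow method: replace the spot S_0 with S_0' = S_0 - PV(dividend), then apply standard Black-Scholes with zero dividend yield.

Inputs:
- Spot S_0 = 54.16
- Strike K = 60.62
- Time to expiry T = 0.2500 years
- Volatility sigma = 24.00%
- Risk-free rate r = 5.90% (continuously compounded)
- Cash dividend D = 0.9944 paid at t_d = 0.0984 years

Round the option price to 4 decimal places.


PV(D) = D * exp(-r * t_d) = 0.9944 * 0.99421122 = 0.98864364
S_0' = S_0 - PV(D) = 54.1600 - 0.98864364 = 53.17135636
d1 = (ln(S_0'/K) + (r + sigma^2/2)*T) / (sigma*sqrt(T)) = -0.90962529
d2 = d1 - sigma*sqrt(T) = -1.02962529
exp(-rT) = 0.98535825
N(d1) = 0.18151008; N(d2) = 0.15159297
C = S_0' * N(d1) - K * exp(-rT) * N(d2) = 53.17135636 * 0.18151008 - 60.6200 * 0.98535825 * 0.15159297 = 0.5961

Answer: Price = 0.5961


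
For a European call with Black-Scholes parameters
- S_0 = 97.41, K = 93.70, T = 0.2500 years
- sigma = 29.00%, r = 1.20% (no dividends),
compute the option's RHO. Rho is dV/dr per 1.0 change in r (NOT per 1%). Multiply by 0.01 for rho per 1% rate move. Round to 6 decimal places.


d1 = 0.3609874865; d2 = 0.2159874865
phi(d1) = 0.3737775234; exp(-qT) = 1.0000000000; exp(-rT) = 0.9970044955
N(d2) = 0.5855012491
Rho = K*T*exp(-rT)*N(d2) = 93.7000 * 0.2500 * 0.9970044955 * 0.5855012491 = 13.674282

Answer: Rho = 13.674282


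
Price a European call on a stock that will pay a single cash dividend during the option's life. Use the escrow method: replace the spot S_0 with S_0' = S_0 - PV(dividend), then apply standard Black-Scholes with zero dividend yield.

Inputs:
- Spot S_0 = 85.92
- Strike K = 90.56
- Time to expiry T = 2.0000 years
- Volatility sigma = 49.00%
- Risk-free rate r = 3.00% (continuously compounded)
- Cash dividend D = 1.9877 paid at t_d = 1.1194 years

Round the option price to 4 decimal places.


Answer: Price = 22.3009

Derivation:
PV(D) = D * exp(-r * t_d) = 1.9877 * 0.96697562 = 1.92205743
S_0' = S_0 - PV(D) = 85.9200 - 1.92205743 = 83.99794257
d1 = (ln(S_0'/K) + (r + sigma^2/2)*T) / (sigma*sqrt(T)) = 0.32451827
d2 = d1 - sigma*sqrt(T) = -0.36844637
exp(-rT) = 0.94176453
N(d1) = 0.62722716; N(d2) = 0.35627021
C = S_0' * N(d1) - K * exp(-rT) * N(d2) = 83.99794257 * 0.62722716 - 90.5600 * 0.94176453 * 0.35627021 = 22.3009


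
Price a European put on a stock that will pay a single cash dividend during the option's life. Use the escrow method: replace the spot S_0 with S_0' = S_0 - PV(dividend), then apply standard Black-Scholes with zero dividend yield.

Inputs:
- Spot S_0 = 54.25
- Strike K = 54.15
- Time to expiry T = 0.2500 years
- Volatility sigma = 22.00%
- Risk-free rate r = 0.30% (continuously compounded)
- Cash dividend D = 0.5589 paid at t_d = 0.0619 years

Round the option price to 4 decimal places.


Answer: Price = 2.5791

Derivation:
PV(D) = D * exp(-r * t_d) = 0.5589 * 0.99981432 = 0.55879622
S_0' = S_0 - PV(D) = 54.2500 - 0.55879622 = 53.69120378
d1 = (ln(S_0'/K) + (r + sigma^2/2)*T) / (sigma*sqrt(T)) = -0.01553444
d2 = d1 - sigma*sqrt(T) = -0.12553444
exp(-rT) = 0.99925028
N(-d1) = 0.50619710; N(-d2) = 0.54994977
P = K * exp(-rT) * N(-d2) - S_0' * N(-d1) = 54.1500 * 0.99925028 * 0.54994977 - 53.69120378 * 0.50619710 = 2.5791


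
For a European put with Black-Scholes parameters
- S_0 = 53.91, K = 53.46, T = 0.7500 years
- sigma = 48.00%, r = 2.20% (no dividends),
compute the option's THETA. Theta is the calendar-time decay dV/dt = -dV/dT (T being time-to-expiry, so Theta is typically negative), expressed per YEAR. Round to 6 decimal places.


Answer: Theta = -5.103912

Derivation:
d1 = 0.2677035566; d2 = -0.1479886372
phi(d1) = 0.3849002265; exp(-qT) = 1.0000000000; exp(-rT) = 0.9836353794
Theta = -S*exp(-qT)*phi(d1)*sigma/(2*sqrt(T)) + r*K*exp(-rT)*N(-d2) - q*S*exp(-qT)*N(-d1)
N(-d1) = 0.3944637560; N(-d2) = 0.5588241321; sqrt(T) = 0.8660254038
Term 1 = -53.9100 * 1.0000000000 * 0.3849002265 * 0.4800 / (2 * 0.8660254038) = -5.7504007027
Term 2 = 0.0220 * 53.4600 * 0.9836353794 * 0.5588241321 = 0.6464886856
Term 3 = 0 (no dividend yield, q = 0)
Theta = -5.7504007027 + (0.6464886856) + (0.0000000000) = -5.103912


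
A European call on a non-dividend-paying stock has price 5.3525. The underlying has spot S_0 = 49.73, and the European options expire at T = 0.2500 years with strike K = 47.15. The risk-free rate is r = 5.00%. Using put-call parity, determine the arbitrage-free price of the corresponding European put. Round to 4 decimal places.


Answer: Put price = 2.1868

Derivation:
Put-call parity: C - P = S_0 * exp(-qT) - K * exp(-rT).
S_0 * exp(-qT) = 49.7300 * 1.00000000 = 49.73000000
K * exp(-rT) = 47.1500 * 0.98757780 = 46.56429329
P = C - S*exp(-qT) + K*exp(-rT)
P = 5.3525 - 49.73000000 + 46.56429329 = 2.1868
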